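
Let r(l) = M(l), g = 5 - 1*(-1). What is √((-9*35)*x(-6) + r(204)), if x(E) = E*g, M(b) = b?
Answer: 2*√2886 ≈ 107.44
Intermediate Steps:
g = 6 (g = 5 + 1 = 6)
r(l) = l
x(E) = 6*E (x(E) = E*6 = 6*E)
√((-9*35)*x(-6) + r(204)) = √((-9*35)*(6*(-6)) + 204) = √(-315*(-36) + 204) = √(11340 + 204) = √11544 = 2*√2886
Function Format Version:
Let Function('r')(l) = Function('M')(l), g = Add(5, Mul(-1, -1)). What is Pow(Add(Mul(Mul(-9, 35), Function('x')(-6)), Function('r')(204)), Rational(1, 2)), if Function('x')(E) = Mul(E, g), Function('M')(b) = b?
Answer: Mul(2, Pow(2886, Rational(1, 2))) ≈ 107.44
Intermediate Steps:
g = 6 (g = Add(5, 1) = 6)
Function('r')(l) = l
Function('x')(E) = Mul(6, E) (Function('x')(E) = Mul(E, 6) = Mul(6, E))
Pow(Add(Mul(Mul(-9, 35), Function('x')(-6)), Function('r')(204)), Rational(1, 2)) = Pow(Add(Mul(Mul(-9, 35), Mul(6, -6)), 204), Rational(1, 2)) = Pow(Add(Mul(-315, -36), 204), Rational(1, 2)) = Pow(Add(11340, 204), Rational(1, 2)) = Pow(11544, Rational(1, 2)) = Mul(2, Pow(2886, Rational(1, 2)))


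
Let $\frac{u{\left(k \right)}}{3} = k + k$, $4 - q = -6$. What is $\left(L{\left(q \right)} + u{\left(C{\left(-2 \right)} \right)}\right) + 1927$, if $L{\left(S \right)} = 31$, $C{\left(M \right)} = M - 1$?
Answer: $1940$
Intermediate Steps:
$C{\left(M \right)} = -1 + M$
$q = 10$ ($q = 4 - -6 = 4 + 6 = 10$)
$u{\left(k \right)} = 6 k$ ($u{\left(k \right)} = 3 \left(k + k\right) = 3 \cdot 2 k = 6 k$)
$\left(L{\left(q \right)} + u{\left(C{\left(-2 \right)} \right)}\right) + 1927 = \left(31 + 6 \left(-1 - 2\right)\right) + 1927 = \left(31 + 6 \left(-3\right)\right) + 1927 = \left(31 - 18\right) + 1927 = 13 + 1927 = 1940$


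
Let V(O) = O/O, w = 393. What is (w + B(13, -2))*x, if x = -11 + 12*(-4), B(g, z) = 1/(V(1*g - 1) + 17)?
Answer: -417425/18 ≈ -23190.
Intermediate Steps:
V(O) = 1
B(g, z) = 1/18 (B(g, z) = 1/(1 + 17) = 1/18)
x = -59 (x = -11 - 48 = -59)
(w + B(13, -2))*x = (393 + 1/18)*(-59) = (7075/18)*(-59) = -417425/18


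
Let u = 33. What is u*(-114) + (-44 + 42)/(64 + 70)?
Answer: -252055/67 ≈ -3762.0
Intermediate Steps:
u*(-114) + (-44 + 42)/(64 + 70) = 33*(-114) + (-44 + 42)/(64 + 70) = -3762 - 2/134 = -3762 - 2*1/134 = -3762 - 1/67 = -252055/67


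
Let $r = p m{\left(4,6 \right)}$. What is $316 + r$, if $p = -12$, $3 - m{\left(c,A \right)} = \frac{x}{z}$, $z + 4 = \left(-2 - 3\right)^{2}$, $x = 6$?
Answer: $\frac{1984}{7} \approx 283.43$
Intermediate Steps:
$z = 21$ ($z = -4 + \left(-2 - 3\right)^{2} = -4 + \left(-5\right)^{2} = -4 + 25 = 21$)
$m{\left(c,A \right)} = \frac{19}{7}$ ($m{\left(c,A \right)} = 3 - \frac{6}{21} = 3 - 6 \cdot \frac{1}{21} = 3 - \frac{2}{7} = \frac{19}{7}$)
$r = - \frac{228}{7}$ ($r = \left(-12\right) \frac{19}{7} = - \frac{228}{7} \approx -32.571$)
$316 + r = 316 - \frac{228}{7} = \frac{1984}{7}$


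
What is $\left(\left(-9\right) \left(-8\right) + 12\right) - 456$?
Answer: $-372$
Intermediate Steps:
$\left(\left(-9\right) \left(-8\right) + 12\right) - 456 = \left(72 + 12\right) - 456 = 84 - 456 = -372$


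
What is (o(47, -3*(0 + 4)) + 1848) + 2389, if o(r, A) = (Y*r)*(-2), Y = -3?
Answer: 4519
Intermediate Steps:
o(r, A) = 6*r (o(r, A) = -3*r*(-2) = 6*r)
(o(47, -3*(0 + 4)) + 1848) + 2389 = (6*47 + 1848) + 2389 = (282 + 1848) + 2389 = 2130 + 2389 = 4519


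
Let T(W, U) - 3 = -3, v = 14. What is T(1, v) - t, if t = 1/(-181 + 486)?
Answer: -1/305 ≈ -0.0032787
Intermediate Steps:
t = 1/305 ≈ 0.0032787
T(W, U) = 0 (T(W, U) = 3 - 3 = 0)
T(1, v) - t = 0 - 1*1/305 = 0 - 1/305 = -1/305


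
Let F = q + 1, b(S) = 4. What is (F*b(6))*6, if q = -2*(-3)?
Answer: 168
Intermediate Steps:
q = 6
F = 7 (F = 6 + 1 = 7)
(F*b(6))*6 = (7*4)*6 = 28*6 = 168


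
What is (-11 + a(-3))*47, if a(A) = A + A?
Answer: -799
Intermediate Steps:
a(A) = 2*A
(-11 + a(-3))*47 = (-11 + 2*(-3))*47 = (-11 - 6)*47 = -17*47 = -799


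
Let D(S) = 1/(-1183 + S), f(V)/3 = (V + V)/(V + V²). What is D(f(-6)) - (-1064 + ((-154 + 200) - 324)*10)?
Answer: 22760319/5921 ≈ 3844.0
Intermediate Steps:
f(V) = 6*V/(V + V²) (f(V) = 3*((V + V)/(V + V²)) = 3*((2*V)/(V + V²)) = 3*(2*V/(V + V²)) = 6*V/(V + V²))
D(f(-6)) - (-1064 + ((-154 + 200) - 324)*10) = 1/(-1183 + 6/(1 - 6)) - (-1064 + ((-154 + 200) - 324)*10) = 1/(-1183 + 6/(-5)) - (-1064 + (46 - 324)*10) = 1/(-1183 + 6*(-⅕)) - (-1064 - 278*10) = 1/(-1183 - 6/5) - (-1064 - 2780) = 1/(-5921/5) - 1*(-3844) = -5/5921 + 3844 = 22760319/5921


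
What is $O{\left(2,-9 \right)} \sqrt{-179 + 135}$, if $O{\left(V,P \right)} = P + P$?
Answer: $- 36 i \sqrt{11} \approx - 119.4 i$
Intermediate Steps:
$O{\left(V,P \right)} = 2 P$
$O{\left(2,-9 \right)} \sqrt{-179 + 135} = 2 \left(-9\right) \sqrt{-179 + 135} = - 18 \sqrt{-44} = - 18 \cdot 2 i \sqrt{11} = - 36 i \sqrt{11}$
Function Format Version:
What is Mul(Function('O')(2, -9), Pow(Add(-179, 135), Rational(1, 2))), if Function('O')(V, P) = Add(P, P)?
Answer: Mul(-36, I, Pow(11, Rational(1, 2))) ≈ Mul(-119.40, I)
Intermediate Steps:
Function('O')(V, P) = Mul(2, P)
Mul(Function('O')(2, -9), Pow(Add(-179, 135), Rational(1, 2))) = Mul(Mul(2, -9), Pow(Add(-179, 135), Rational(1, 2))) = Mul(-18, Pow(-44, Rational(1, 2))) = Mul(-18, Mul(2, I, Pow(11, Rational(1, 2)))) = Mul(-36, I, Pow(11, Rational(1, 2)))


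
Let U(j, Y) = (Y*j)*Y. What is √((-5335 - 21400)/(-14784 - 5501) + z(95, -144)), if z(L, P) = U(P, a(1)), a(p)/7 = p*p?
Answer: I*√116114768165/4057 ≈ 83.992*I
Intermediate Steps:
a(p) = 7*p² (a(p) = 7*(p*p) = 7*p²)
U(j, Y) = j*Y²
z(L, P) = 49*P (z(L, P) = P*(7*1²)² = P*(7*1)² = P*7² = P*49 = 49*P)
√((-5335 - 21400)/(-14784 - 5501) + z(95, -144)) = √((-5335 - 21400)/(-14784 - 5501) + 49*(-144)) = √(-26735/(-20285) - 7056) = √(-26735*(-1/20285) - 7056) = √(5347/4057 - 7056) = √(-28620845/4057) = I*√116114768165/4057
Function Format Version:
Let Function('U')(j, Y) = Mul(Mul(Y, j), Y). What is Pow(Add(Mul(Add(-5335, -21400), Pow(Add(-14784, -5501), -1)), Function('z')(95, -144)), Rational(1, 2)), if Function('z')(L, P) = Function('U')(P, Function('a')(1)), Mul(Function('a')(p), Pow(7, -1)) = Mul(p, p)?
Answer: Mul(Rational(1, 4057), I, Pow(116114768165, Rational(1, 2))) ≈ Mul(83.992, I)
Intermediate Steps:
Function('a')(p) = Mul(7, Pow(p, 2)) (Function('a')(p) = Mul(7, Mul(p, p)) = Mul(7, Pow(p, 2)))
Function('U')(j, Y) = Mul(j, Pow(Y, 2))
Function('z')(L, P) = Mul(49, P) (Function('z')(L, P) = Mul(P, Pow(Mul(7, Pow(1, 2)), 2)) = Mul(P, Pow(Mul(7, 1), 2)) = Mul(P, Pow(7, 2)) = Mul(P, 49) = Mul(49, P))
Pow(Add(Mul(Add(-5335, -21400), Pow(Add(-14784, -5501), -1)), Function('z')(95, -144)), Rational(1, 2)) = Pow(Add(Mul(Add(-5335, -21400), Pow(Add(-14784, -5501), -1)), Mul(49, -144)), Rational(1, 2)) = Pow(Add(Mul(-26735, Pow(-20285, -1)), -7056), Rational(1, 2)) = Pow(Add(Mul(-26735, Rational(-1, 20285)), -7056), Rational(1, 2)) = Pow(Add(Rational(5347, 4057), -7056), Rational(1, 2)) = Pow(Rational(-28620845, 4057), Rational(1, 2)) = Mul(Rational(1, 4057), I, Pow(116114768165, Rational(1, 2)))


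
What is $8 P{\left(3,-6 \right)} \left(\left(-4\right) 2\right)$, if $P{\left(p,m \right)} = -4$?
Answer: $256$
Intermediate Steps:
$8 P{\left(3,-6 \right)} \left(\left(-4\right) 2\right) = 8 \left(-4\right) \left(\left(-4\right) 2\right) = \left(-32\right) \left(-8\right) = 256$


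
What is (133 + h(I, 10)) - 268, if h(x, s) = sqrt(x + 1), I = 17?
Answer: -135 + 3*sqrt(2) ≈ -130.76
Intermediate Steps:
h(x, s) = sqrt(1 + x)
(133 + h(I, 10)) - 268 = (133 + sqrt(1 + 17)) - 268 = (133 + sqrt(18)) - 268 = (133 + 3*sqrt(2)) - 268 = -135 + 3*sqrt(2)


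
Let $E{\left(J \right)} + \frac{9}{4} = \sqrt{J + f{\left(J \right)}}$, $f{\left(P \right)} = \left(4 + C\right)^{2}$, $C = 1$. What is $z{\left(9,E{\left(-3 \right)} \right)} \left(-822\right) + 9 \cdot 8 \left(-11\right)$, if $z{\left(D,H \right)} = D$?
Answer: $-8190$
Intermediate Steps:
$f{\left(P \right)} = 25$ ($f{\left(P \right)} = \left(4 + 1\right)^{2} = 5^{2} = 25$)
$E{\left(J \right)} = - \frac{9}{4} + \sqrt{25 + J}$ ($E{\left(J \right)} = - \frac{9}{4} + \sqrt{J + 25} = - \frac{9}{4} + \sqrt{25 + J}$)
$z{\left(9,E{\left(-3 \right)} \right)} \left(-822\right) + 9 \cdot 8 \left(-11\right) = 9 \left(-822\right) + 9 \cdot 8 \left(-11\right) = -7398 + 72 \left(-11\right) = -7398 - 792 = -8190$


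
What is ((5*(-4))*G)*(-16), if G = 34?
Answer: 10880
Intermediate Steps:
((5*(-4))*G)*(-16) = ((5*(-4))*34)*(-16) = -20*34*(-16) = -680*(-16) = 10880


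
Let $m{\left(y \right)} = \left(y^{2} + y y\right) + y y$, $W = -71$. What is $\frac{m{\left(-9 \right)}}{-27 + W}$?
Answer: $- \frac{243}{98} \approx -2.4796$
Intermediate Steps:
$m{\left(y \right)} = 3 y^{2}$ ($m{\left(y \right)} = \left(y^{2} + y^{2}\right) + y^{2} = 2 y^{2} + y^{2} = 3 y^{2}$)
$\frac{m{\left(-9 \right)}}{-27 + W} = \frac{3 \left(-9\right)^{2}}{-27 - 71} = \frac{3 \cdot 81}{-98} = \left(- \frac{1}{98}\right) 243 = - \frac{243}{98}$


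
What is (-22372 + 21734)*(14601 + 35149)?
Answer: -31740500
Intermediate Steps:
(-22372 + 21734)*(14601 + 35149) = -638*49750 = -31740500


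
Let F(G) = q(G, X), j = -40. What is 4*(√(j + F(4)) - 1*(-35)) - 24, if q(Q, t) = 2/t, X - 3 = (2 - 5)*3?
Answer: 116 + 44*I*√3/3 ≈ 116.0 + 25.403*I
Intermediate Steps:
X = -6 (X = 3 + (2 - 5)*3 = 3 - 3*3 = 3 - 9 = -6)
F(G) = -⅓ (F(G) = 2/(-6) = 2*(-⅙) = -⅓)
4*(√(j + F(4)) - 1*(-35)) - 24 = 4*(√(-40 - ⅓) - 1*(-35)) - 24 = 4*(√(-121/3) + 35) - 24 = 4*(11*I*√3/3 + 35) - 24 = 4*(35 + 11*I*√3/3) - 24 = (140 + 44*I*√3/3) - 24 = 116 + 44*I*√3/3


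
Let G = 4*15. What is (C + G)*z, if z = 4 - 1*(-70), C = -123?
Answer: -4662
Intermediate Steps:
G = 60
z = 74 (z = 4 + 70 = 74)
(C + G)*z = (-123 + 60)*74 = -63*74 = -4662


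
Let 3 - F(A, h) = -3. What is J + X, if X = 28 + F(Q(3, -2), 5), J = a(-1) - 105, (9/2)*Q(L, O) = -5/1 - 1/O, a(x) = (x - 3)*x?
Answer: -67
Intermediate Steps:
a(x) = x*(-3 + x) (a(x) = (-3 + x)*x = x*(-3 + x))
Q(L, O) = -10/9 - 2/(9*O) (Q(L, O) = 2*(-5/1 - 1/O)/9 = 2*(-5*1 - 1/O)/9 = 2*(-5 - 1/O)/9 = -10/9 - 2/(9*O))
F(A, h) = 6 (F(A, h) = 3 - 1*(-3) = 3 + 3 = 6)
J = -101 (J = -(-3 - 1) - 105 = -1*(-4) - 105 = 4 - 105 = -101)
X = 34 (X = 28 + 6 = 34)
J + X = -101 + 34 = -67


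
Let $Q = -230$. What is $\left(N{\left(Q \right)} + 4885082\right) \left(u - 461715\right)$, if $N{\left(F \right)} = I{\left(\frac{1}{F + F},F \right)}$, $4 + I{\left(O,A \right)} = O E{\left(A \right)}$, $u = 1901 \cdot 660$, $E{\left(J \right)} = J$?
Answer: $\frac{7747197142365}{2} \approx 3.8736 \cdot 10^{12}$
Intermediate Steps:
$u = 1254660$
$I{\left(O,A \right)} = -4 + A O$ ($I{\left(O,A \right)} = -4 + O A = -4 + A O$)
$N{\left(F \right)} = - \frac{7}{2}$ ($N{\left(F \right)} = -4 + \frac{F}{F + F} = -4 + \frac{F}{2 F} = -4 + F \frac{1}{2 F} = -4 + \frac{1}{2} = - \frac{7}{2}$)
$\left(N{\left(Q \right)} + 4885082\right) \left(u - 461715\right) = \left(- \frac{7}{2} + 4885082\right) \left(1254660 - 461715\right) = \frac{9770157}{2} \cdot 792945 = \frac{7747197142365}{2}$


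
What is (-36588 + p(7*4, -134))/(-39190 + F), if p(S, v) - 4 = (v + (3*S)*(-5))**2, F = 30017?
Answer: -270332/9173 ≈ -29.470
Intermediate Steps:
p(S, v) = 4 + (v - 15*S)**2 (p(S, v) = 4 + (v + (3*S)*(-5))**2 = 4 + (v - 15*S)**2)
(-36588 + p(7*4, -134))/(-39190 + F) = (-36588 + (4 + (-1*(-134) + 15*(7*4))**2))/(-39190 + 30017) = (-36588 + (4 + (134 + 15*28)**2))/(-9173) = (-36588 + (4 + (134 + 420)**2))*(-1/9173) = (-36588 + (4 + 554**2))*(-1/9173) = (-36588 + (4 + 306916))*(-1/9173) = (-36588 + 306920)*(-1/9173) = 270332*(-1/9173) = -270332/9173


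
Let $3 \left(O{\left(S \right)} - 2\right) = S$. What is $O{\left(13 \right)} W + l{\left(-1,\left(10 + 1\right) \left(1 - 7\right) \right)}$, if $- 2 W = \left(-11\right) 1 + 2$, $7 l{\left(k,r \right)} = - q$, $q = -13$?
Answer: $\frac{425}{14} \approx 30.357$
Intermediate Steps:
$O{\left(S \right)} = 2 + \frac{S}{3}$
$l{\left(k,r \right)} = \frac{13}{7}$ ($l{\left(k,r \right)} = \frac{\left(-1\right) \left(-13\right)}{7} = \frac{1}{7} \cdot 13 = \frac{13}{7}$)
$W = \frac{9}{2}$ ($W = - \frac{\left(-11\right) 1 + 2}{2} = - \frac{-11 + 2}{2} = \left(- \frac{1}{2}\right) \left(-9\right) = \frac{9}{2} \approx 4.5$)
$O{\left(13 \right)} W + l{\left(-1,\left(10 + 1\right) \left(1 - 7\right) \right)} = \left(2 + \frac{1}{3} \cdot 13\right) \frac{9}{2} + \frac{13}{7} = \left(2 + \frac{13}{3}\right) \frac{9}{2} + \frac{13}{7} = \frac{19}{3} \cdot \frac{9}{2} + \frac{13}{7} = \frac{57}{2} + \frac{13}{7} = \frac{425}{14}$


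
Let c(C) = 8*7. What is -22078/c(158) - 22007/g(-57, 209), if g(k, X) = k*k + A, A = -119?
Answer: -2512019/6260 ≈ -401.28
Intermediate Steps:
c(C) = 56
g(k, X) = -119 + k² (g(k, X) = k*k - 119 = k² - 119 = -119 + k²)
-22078/c(158) - 22007/g(-57, 209) = -22078/56 - 22007/(-119 + (-57)²) = -22078*1/56 - 22007/(-119 + 3249) = -1577/4 - 22007/3130 = -2512019/6260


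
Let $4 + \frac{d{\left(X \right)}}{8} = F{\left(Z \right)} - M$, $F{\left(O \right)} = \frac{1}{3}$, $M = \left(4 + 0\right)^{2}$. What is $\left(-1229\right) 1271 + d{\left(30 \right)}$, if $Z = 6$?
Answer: $- \frac{4686649}{3} \approx -1.5622 \cdot 10^{6}$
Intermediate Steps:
$M = 16$ ($M = 4^{2} = 16$)
$F{\left(O \right)} = \frac{1}{3}$
$d{\left(X \right)} = - \frac{472}{3}$ ($d{\left(X \right)} = -32 + 8 \left(\frac{1}{3} - 16\right) = -32 + 8 \left(- \frac{47}{3}\right) = -32 - \frac{376}{3} = - \frac{472}{3}$)
$\left(-1229\right) 1271 + d{\left(30 \right)} = \left(-1229\right) 1271 - \frac{472}{3} = -1562059 - \frac{472}{3} = - \frac{4686649}{3}$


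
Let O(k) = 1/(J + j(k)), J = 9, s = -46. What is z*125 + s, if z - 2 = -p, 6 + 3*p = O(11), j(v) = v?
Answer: 5423/12 ≈ 451.92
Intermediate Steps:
O(k) = 1/(9 + k)
p = -119/60 (p = -2 + 1/(3*(9 + 11)) = -2 + (⅓)/20 = -2 + (⅓)*(1/20) = -2 + 1/60 = -119/60 ≈ -1.9833)
z = 239/60 (z = 2 - 1*(-119/60) = 2 + 119/60 = 239/60 ≈ 3.9833)
z*125 + s = (239/60)*125 - 46 = 5975/12 - 46 = 5423/12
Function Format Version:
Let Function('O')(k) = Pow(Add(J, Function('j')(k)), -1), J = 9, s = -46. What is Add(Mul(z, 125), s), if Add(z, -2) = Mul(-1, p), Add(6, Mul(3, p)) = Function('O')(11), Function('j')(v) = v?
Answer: Rational(5423, 12) ≈ 451.92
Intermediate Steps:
Function('O')(k) = Pow(Add(9, k), -1)
p = Rational(-119, 60) (p = Add(-2, Mul(Rational(1, 3), Pow(Add(9, 11), -1))) = Add(-2, Mul(Rational(1, 3), Pow(20, -1))) = Add(-2, Mul(Rational(1, 3), Rational(1, 20))) = Add(-2, Rational(1, 60)) = Rational(-119, 60) ≈ -1.9833)
z = Rational(239, 60) (z = Add(2, Mul(-1, Rational(-119, 60))) = Add(2, Rational(119, 60)) = Rational(239, 60) ≈ 3.9833)
Add(Mul(z, 125), s) = Add(Mul(Rational(239, 60), 125), -46) = Add(Rational(5975, 12), -46) = Rational(5423, 12)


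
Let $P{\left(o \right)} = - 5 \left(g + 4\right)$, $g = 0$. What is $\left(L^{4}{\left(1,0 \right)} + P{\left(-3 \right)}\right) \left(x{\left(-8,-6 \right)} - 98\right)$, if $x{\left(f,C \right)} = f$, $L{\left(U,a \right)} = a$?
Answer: $2120$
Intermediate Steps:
$P{\left(o \right)} = -20$ ($P{\left(o \right)} = - 5 \left(0 + 4\right) = \left(-5\right) 4 = -20$)
$\left(L^{4}{\left(1,0 \right)} + P{\left(-3 \right)}\right) \left(x{\left(-8,-6 \right)} - 98\right) = \left(0^{4} - 20\right) \left(-8 - 98\right) = \left(0 - 20\right) \left(-106\right) = \left(-20\right) \left(-106\right) = 2120$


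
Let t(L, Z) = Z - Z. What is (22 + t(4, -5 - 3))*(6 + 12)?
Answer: 396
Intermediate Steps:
t(L, Z) = 0
(22 + t(4, -5 - 3))*(6 + 12) = (22 + 0)*(6 + 12) = 22*18 = 396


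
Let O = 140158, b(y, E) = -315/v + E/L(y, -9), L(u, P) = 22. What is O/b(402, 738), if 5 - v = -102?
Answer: 82482983/18009 ≈ 4580.1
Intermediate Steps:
v = 107 (v = 5 - 1*(-102) = 5 + 102 = 107)
b(y, E) = -315/107 + E/22
O/b(402, 738) = 140158/(-315/107 + (1/22)*738) = 140158/(-315/107 + 369/11) = 140158/(36018/1177) = 140158*(1177/36018) = 82482983/18009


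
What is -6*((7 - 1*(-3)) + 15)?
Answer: -150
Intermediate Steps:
-6*((7 - 1*(-3)) + 15) = -6*((7 + 3) + 15) = -6*(10 + 15) = -6*25 = -150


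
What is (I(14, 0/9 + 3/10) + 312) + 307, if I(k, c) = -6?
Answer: 613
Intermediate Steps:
(I(14, 0/9 + 3/10) + 312) + 307 = (-6 + 312) + 307 = 306 + 307 = 613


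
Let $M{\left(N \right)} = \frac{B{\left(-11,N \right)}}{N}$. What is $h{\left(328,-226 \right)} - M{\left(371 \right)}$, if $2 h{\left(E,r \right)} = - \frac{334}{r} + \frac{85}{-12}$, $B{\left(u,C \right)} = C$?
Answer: $- \frac{10313}{2712} \approx -3.8027$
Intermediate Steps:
$h{\left(E,r \right)} = - \frac{85}{24} - \frac{167}{r}$ ($h{\left(E,r \right)} = \frac{- \frac{334}{r} + \frac{85}{-12}}{2} = \frac{- \frac{334}{r} + 85 \left(- \frac{1}{12}\right)}{2} = \frac{- \frac{334}{r} - \frac{85}{12}}{2} = \frac{- \frac{85}{12} - \frac{334}{r}}{2} = - \frac{85}{24} - \frac{167}{r}$)
$M{\left(N \right)} = 1$ ($M{\left(N \right)} = \frac{N}{N} = 1$)
$h{\left(328,-226 \right)} - M{\left(371 \right)} = \left(- \frac{85}{24} - \frac{167}{-226}\right) - 1 = \left(- \frac{85}{24} - - \frac{167}{226}\right) - 1 = \left(- \frac{85}{24} + \frac{167}{226}\right) - 1 = - \frac{7601}{2712} - 1 = - \frac{10313}{2712}$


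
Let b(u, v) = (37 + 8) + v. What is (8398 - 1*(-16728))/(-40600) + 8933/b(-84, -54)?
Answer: -181452967/182700 ≈ -993.17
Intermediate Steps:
b(u, v) = 45 + v
(8398 - 1*(-16728))/(-40600) + 8933/b(-84, -54) = (8398 - 1*(-16728))/(-40600) + 8933/(45 - 54) = (8398 + 16728)*(-1/40600) + 8933/(-9) = 25126*(-1/40600) + 8933*(-⅑) = -12563/20300 - 8933/9 = -181452967/182700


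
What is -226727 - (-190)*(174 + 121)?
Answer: -170677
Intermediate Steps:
-226727 - (-190)*(174 + 121) = -226727 - (-190)*295 = -226727 - 1*(-56050) = -226727 + 56050 = -170677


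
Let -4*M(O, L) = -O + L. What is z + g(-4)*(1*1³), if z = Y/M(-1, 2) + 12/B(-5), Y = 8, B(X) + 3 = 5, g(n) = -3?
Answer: -23/3 ≈ -7.6667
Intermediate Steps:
M(O, L) = -L/4 + O/4 (M(O, L) = -(-O + L)/4 = -(L - O)/4 = -L/4 + O/4)
B(X) = 2 (B(X) = -3 + 5 = 2)
z = -14/3 (z = 8/(-¼*2 + (¼)*(-1)) + 12/2 = 8/(-½ - ¼) + 12*(½) = 8/(-¾) + 6 = 8*(-4/3) + 6 = -32/3 + 6 = -14/3 ≈ -4.6667)
z + g(-4)*(1*1³) = -14/3 - 3*1³ = -14/3 - 3 = -23/3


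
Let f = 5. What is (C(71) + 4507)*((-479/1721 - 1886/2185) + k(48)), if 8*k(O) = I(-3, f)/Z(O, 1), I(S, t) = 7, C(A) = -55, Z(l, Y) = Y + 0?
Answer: -387937263/326990 ≈ -1186.4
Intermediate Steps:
Z(l, Y) = Y
k(O) = 7/8 (k(O) = (7/1)/8 = (7*1)/8 = (⅛)*7 = 7/8)
(C(71) + 4507)*((-479/1721 - 1886/2185) + k(48)) = (-55 + 4507)*((-479/1721 - 1886/2185) + 7/8) = 4452*((-479*1/1721 - 1886*1/2185) + 7/8) = 4452*((-479/1721 - 82/95) + 7/8) = 4452*(-186627/163495 + 7/8) = 4452*(-348551/1307960) = -387937263/326990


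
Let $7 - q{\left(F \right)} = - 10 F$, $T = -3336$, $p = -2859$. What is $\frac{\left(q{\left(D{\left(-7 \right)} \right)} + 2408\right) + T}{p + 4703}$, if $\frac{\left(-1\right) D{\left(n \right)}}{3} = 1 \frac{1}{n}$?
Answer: $- \frac{6417}{12908} \approx -0.49713$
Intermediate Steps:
$D{\left(n \right)} = - \frac{3}{n}$ ($D{\left(n \right)} = - 3 \cdot 1 \frac{1}{n} = - \frac{3}{n}$)
$q{\left(F \right)} = 7 + 10 F$ ($q{\left(F \right)} = 7 - - 10 F = 7 + 10 F$)
$\frac{\left(q{\left(D{\left(-7 \right)} \right)} + 2408\right) + T}{p + 4703} = \frac{\left(\left(7 + 10 \left(- \frac{3}{-7}\right)\right) + 2408\right) - 3336}{-2859 + 4703} = \frac{\left(\left(7 + 10 \left(\left(-3\right) \left(- \frac{1}{7}\right)\right)\right) + 2408\right) - 3336}{1844} = \left(\left(\left(7 + 10 \cdot \frac{3}{7}\right) + 2408\right) - 3336\right) \frac{1}{1844} = \left(\left(\left(7 + \frac{30}{7}\right) + 2408\right) - 3336\right) \frac{1}{1844} = \left(\left(\frac{79}{7} + 2408\right) - 3336\right) \frac{1}{1844} = \left(\frac{16935}{7} - 3336\right) \frac{1}{1844} = \left(- \frac{6417}{7}\right) \frac{1}{1844} = - \frac{6417}{12908}$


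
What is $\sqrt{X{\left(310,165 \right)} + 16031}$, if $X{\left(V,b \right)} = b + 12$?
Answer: $4 \sqrt{1013} \approx 127.31$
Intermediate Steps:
$X{\left(V,b \right)} = 12 + b$
$\sqrt{X{\left(310,165 \right)} + 16031} = \sqrt{\left(12 + 165\right) + 16031} = \sqrt{177 + 16031} = \sqrt{16208} = 4 \sqrt{1013}$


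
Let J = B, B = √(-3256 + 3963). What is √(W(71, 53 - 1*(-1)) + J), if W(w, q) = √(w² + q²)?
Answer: √(√707 + √7957) ≈ 10.761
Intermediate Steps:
B = √707 ≈ 26.589
J = √707 ≈ 26.589
W(w, q) = √(q² + w²)
√(W(71, 53 - 1*(-1)) + J) = √(√((53 - 1*(-1))² + 71²) + √707) = √(√((53 + 1)² + 5041) + √707) = √(√(54² + 5041) + √707) = √(√(2916 + 5041) + √707) = √(√7957 + √707) = √(√707 + √7957)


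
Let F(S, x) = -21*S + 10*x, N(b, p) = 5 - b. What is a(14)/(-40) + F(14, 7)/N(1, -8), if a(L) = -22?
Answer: -1109/20 ≈ -55.450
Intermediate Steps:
a(14)/(-40) + F(14, 7)/N(1, -8) = -22/(-40) + (-21*14 + 10*7)/(5 - 1*1) = -22*(-1/40) + (-294 + 70)/(5 - 1) = 11/20 - 224/4 = 11/20 - 224*¼ = 11/20 - 56 = -1109/20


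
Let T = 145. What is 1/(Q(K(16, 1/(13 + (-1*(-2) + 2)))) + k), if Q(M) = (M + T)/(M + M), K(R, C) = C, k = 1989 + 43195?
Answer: 1/46417 ≈ 2.1544e-5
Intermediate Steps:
k = 45184
Q(M) = (145 + M)/(2*M) (Q(M) = (M + 145)/(M + M) = (145 + M)/((2*M)) = (145 + M)*(1/(2*M)) = (145 + M)/(2*M))
1/(Q(K(16, 1/(13 + (-1*(-2) + 2)))) + k) = 1/((145 + 1/(13 + (-1*(-2) + 2)))/(2*(1/(13 + (-1*(-2) + 2)))) + 45184) = 1/((145 + 1/(13 + (2 + 2)))/(2*(1/(13 + (2 + 2)))) + 45184) = 1/((145 + 1/(13 + 4))/(2*(1/(13 + 4))) + 45184) = 1/((145 + 1/17)/(2*(1/17)) + 45184) = 1/((1/2)*17*(2466/17) + 45184) = 1/(1233 + 45184) = 1/46417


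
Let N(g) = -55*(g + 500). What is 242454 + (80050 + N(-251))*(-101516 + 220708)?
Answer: 7909227614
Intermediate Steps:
N(g) = -27500 - 55*g (N(g) = -55*(500 + g) = -27500 - 55*g)
242454 + (80050 + N(-251))*(-101516 + 220708) = 242454 + (80050 + (-27500 - 55*(-251)))*(-101516 + 220708) = 242454 + (80050 + (-27500 + 13805))*119192 = 242454 + (80050 - 13695)*119192 = 242454 + 66355*119192 = 242454 + 7908985160 = 7909227614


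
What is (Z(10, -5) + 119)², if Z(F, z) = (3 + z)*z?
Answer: 16641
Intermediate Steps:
Z(F, z) = z*(3 + z)
(Z(10, -5) + 119)² = (-5*(3 - 5) + 119)² = (-5*(-2) + 119)² = (10 + 119)² = 129² = 16641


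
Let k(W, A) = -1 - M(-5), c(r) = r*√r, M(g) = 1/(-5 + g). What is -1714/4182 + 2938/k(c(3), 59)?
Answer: -20480431/6273 ≈ -3264.9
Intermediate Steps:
c(r) = r^(3/2)
k(W, A) = -9/10 (k(W, A) = -1 - 1/(-5 - 5) = -1 - 1/(-10) = -1 - 1*(-⅒) = -1 + ⅒ = -9/10)
-1714/4182 + 2938/k(c(3), 59) = -1714/4182 + 2938/(-9/10) = -1714*1/4182 + 2938*(-10/9) = -857/2091 - 29380/9 = -20480431/6273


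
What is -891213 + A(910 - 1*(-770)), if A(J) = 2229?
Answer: -888984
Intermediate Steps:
-891213 + A(910 - 1*(-770)) = -891213 + 2229 = -888984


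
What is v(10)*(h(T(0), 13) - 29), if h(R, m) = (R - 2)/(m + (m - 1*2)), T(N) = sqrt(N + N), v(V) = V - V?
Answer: 0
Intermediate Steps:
v(V) = 0
T(N) = sqrt(2)*sqrt(N) (T(N) = sqrt(2*N) = sqrt(2)*sqrt(N))
h(R, m) = (-2 + R)/(-2 + 2*m) (h(R, m) = (-2 + R)/(m + (m - 2)) = (-2 + R)/(m + (-2 + m)) = (-2 + R)/(-2 + 2*m))
v(10)*(h(T(0), 13) - 29) = 0*((-2 + sqrt(2)*sqrt(0))/(2*(-1 + 13)) - 29) = 0*((1/2)*(-2 + sqrt(2)*0)/12 - 29) = 0*((1/2)*(1/12)*(-2 + 0) - 29) = 0*((1/2)*(1/12)*(-2) - 29) = 0*(-1/12 - 29) = 0*(-349/12) = 0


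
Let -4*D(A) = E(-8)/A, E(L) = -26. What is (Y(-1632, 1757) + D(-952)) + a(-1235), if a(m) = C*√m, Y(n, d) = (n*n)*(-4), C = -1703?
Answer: -20284637197/1904 - 1703*I*√1235 ≈ -1.0654e+7 - 59848.0*I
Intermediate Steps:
Y(n, d) = -4*n² (Y(n, d) = n²*(-4) = -4*n²)
a(m) = -1703*√m
D(A) = 13/(2*A) (D(A) = -(-13)/(2*A) = 13/(2*A))
(Y(-1632, 1757) + D(-952)) + a(-1235) = (-4*(-1632)² + (13/2)/(-952)) - 1703*I*√1235 = (-4*2663424 + (13/2)*(-1/952)) - 1703*I*√1235 = (-10653696 - 13/1904) - 1703*I*√1235 = -20284637197/1904 - 1703*I*√1235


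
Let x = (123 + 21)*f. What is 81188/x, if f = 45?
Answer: 20297/1620 ≈ 12.529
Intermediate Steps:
x = 6480 (x = (123 + 21)*45 = 144*45 = 6480)
81188/x = 81188/6480 = 81188*(1/6480) = 20297/1620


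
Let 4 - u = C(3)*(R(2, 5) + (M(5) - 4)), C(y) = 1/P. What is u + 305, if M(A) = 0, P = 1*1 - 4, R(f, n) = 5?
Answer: 928/3 ≈ 309.33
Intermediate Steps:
P = -3 (P = 1 - 4 = -3)
C(y) = -⅓ (C(y) = 1/(-3) = -⅓)
u = 13/3 (u = 4 - (-1)*(5 + (0 - 4))/3 = 4 - (-1)*(5 - 4)/3 = 4 - (-1)/3 = 4 - 1*(-⅓) = 4 + ⅓ = 13/3 ≈ 4.3333)
u + 305 = 13/3 + 305 = 928/3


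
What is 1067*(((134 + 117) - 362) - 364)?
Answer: -506825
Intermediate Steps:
1067*(((134 + 117) - 362) - 364) = 1067*((251 - 362) - 364) = 1067*(-111 - 364) = 1067*(-475) = -506825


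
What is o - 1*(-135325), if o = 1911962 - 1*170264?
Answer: 1877023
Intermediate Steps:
o = 1741698 (o = 1911962 - 170264 = 1741698)
o - 1*(-135325) = 1741698 - 1*(-135325) = 1741698 + 135325 = 1877023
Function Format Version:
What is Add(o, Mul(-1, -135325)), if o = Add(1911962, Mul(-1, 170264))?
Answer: 1877023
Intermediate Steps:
o = 1741698 (o = Add(1911962, -170264) = 1741698)
Add(o, Mul(-1, -135325)) = Add(1741698, Mul(-1, -135325)) = Add(1741698, 135325) = 1877023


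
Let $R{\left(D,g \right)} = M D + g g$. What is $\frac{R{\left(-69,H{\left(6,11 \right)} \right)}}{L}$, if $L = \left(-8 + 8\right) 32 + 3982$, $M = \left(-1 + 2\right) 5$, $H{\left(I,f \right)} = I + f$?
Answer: $- \frac{28}{1991} \approx -0.014063$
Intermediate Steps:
$M = 5$ ($M = 1 \cdot 5 = 5$)
$R{\left(D,g \right)} = g^{2} + 5 D$ ($R{\left(D,g \right)} = 5 D + g g = 5 D + g^{2} = g^{2} + 5 D$)
$L = 3982$ ($L = 0 \cdot 32 + 3982 = 0 + 3982 = 3982$)
$\frac{R{\left(-69,H{\left(6,11 \right)} \right)}}{L} = \frac{\left(6 + 11\right)^{2} + 5 \left(-69\right)}{3982} = \left(17^{2} - 345\right) \frac{1}{3982} = \left(289 - 345\right) \frac{1}{3982} = \left(-56\right) \frac{1}{3982} = - \frac{28}{1991}$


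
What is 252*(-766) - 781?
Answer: -193813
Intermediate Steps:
252*(-766) - 781 = -193032 - 781 = -193813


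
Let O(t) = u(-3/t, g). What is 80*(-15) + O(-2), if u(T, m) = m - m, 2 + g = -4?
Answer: -1200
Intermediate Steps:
g = -6 (g = -2 - 4 = -6)
u(T, m) = 0
O(t) = 0
80*(-15) + O(-2) = 80*(-15) + 0 = -1200 + 0 = -1200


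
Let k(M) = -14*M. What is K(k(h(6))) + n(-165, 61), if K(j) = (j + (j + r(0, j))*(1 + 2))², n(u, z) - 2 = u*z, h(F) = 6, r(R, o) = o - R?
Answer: 335681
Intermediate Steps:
n(u, z) = 2 + u*z
K(j) = 49*j² (K(j) = (j + (j + (j - 1*0))*(1 + 2))² = (j + (j + (j + 0))*3)² = (j + (j + j)*3)² = (j + (2*j)*3)² = (j + 6*j)² = (7*j)² = 49*j²)
K(k(h(6))) + n(-165, 61) = 49*(-14*6)² + (2 - 165*61) = 49*(-84)² + (2 - 10065) = 49*7056 - 10063 = 345744 - 10063 = 335681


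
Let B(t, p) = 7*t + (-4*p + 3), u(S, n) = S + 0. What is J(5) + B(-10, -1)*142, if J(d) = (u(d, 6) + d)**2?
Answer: -8846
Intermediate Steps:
u(S, n) = S
J(d) = 4*d**2 (J(d) = (d + d)**2 = (2*d)**2 = 4*d**2)
B(t, p) = 3 - 4*p + 7*t (B(t, p) = 7*t + (3 - 4*p) = 3 - 4*p + 7*t)
J(5) + B(-10, -1)*142 = 4*5**2 + (3 - 4*(-1) + 7*(-10))*142 = 4*25 + (3 + 4 - 70)*142 = 100 - 63*142 = 100 - 8946 = -8846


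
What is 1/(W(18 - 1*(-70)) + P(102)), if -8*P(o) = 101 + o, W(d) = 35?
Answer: 8/77 ≈ 0.10390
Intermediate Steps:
P(o) = -101/8 - o/8 (P(o) = -(101 + o)/8 = -101/8 - o/8)
1/(W(18 - 1*(-70)) + P(102)) = 1/(35 + (-101/8 - ⅛*102)) = 1/(35 + (-101/8 - 51/4)) = 1/(35 - 203/8) = 1/(77/8) = 8/77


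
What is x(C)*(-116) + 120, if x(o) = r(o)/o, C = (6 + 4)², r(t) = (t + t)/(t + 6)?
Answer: 6244/53 ≈ 117.81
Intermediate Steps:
r(t) = 2*t/(6 + t) (r(t) = (2*t)/(6 + t) = 2*t/(6 + t))
C = 100 (C = 10² = 100)
x(o) = 2/(6 + o) (x(o) = (2*o/(6 + o))/o = 2/(6 + o))
x(C)*(-116) + 120 = (2/(6 + 100))*(-116) + 120 = (2/106)*(-116) + 120 = (2*(1/106))*(-116) + 120 = (1/53)*(-116) + 120 = -116/53 + 120 = 6244/53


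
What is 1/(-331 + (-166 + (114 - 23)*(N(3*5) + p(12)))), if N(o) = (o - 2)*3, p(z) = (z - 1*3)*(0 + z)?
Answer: 1/12880 ≈ 7.7640e-5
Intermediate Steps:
p(z) = z*(-3 + z) (p(z) = (z - 3)*z = (-3 + z)*z = z*(-3 + z))
N(o) = -6 + 3*o (N(o) = (-2 + o)*3 = -6 + 3*o)
1/(-331 + (-166 + (114 - 23)*(N(3*5) + p(12)))) = 1/(-331 + (-166 + (114 - 23)*((-6 + 3*(3*5)) + 12*(-3 + 12)))) = 1/(-331 + (-166 + 91*((-6 + 3*15) + 12*9))) = 1/(-331 + (-166 + 91*((-6 + 45) + 108))) = 1/(-331 + (-166 + 91*(39 + 108))) = 1/(-331 + (-166 + 91*147)) = 1/(-331 + (-166 + 13377)) = 1/(-331 + 13211) = 1/12880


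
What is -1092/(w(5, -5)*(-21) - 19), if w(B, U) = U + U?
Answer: -1092/191 ≈ -5.7173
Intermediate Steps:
w(B, U) = 2*U
-1092/(w(5, -5)*(-21) - 19) = -1092/((2*(-5))*(-21) - 19) = -1092/(-10*(-21) - 19) = -1092/(210 - 19) = -1092/191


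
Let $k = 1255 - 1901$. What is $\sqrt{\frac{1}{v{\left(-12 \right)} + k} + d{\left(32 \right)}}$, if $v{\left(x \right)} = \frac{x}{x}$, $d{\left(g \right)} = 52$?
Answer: $\frac{\sqrt{21632655}}{645} \approx 7.211$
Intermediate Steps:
$v{\left(x \right)} = 1$
$k = -646$
$\sqrt{\frac{1}{v{\left(-12 \right)} + k} + d{\left(32 \right)}} = \sqrt{\frac{1}{1 - 646} + 52} = \sqrt{\frac{1}{-645} + 52} = \sqrt{- \frac{1}{645} + 52} = \sqrt{\frac{33539}{645}} = \frac{\sqrt{21632655}}{645}$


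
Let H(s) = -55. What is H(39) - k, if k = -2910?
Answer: 2855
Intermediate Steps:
H(39) - k = -55 - 1*(-2910) = -55 + 2910 = 2855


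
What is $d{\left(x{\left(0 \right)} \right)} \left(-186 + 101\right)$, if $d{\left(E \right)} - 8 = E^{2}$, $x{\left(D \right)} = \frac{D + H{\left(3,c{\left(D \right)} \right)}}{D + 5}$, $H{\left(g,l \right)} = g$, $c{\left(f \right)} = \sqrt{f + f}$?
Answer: $- \frac{3553}{5} \approx -710.6$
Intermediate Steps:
$c{\left(f \right)} = \sqrt{2} \sqrt{f}$ ($c{\left(f \right)} = \sqrt{2 f} = \sqrt{2} \sqrt{f}$)
$x{\left(D \right)} = \frac{3 + D}{5 + D}$ ($x{\left(D \right)} = \frac{D + 3}{D + 5} = \frac{3 + D}{5 + D}$)
$d{\left(E \right)} = 8 + E^{2}$
$d{\left(x{\left(0 \right)} \right)} \left(-186 + 101\right) = \left(8 + \left(\frac{3 + 0}{5 + 0}\right)^{2}\right) \left(-186 + 101\right) = \left(8 + \left(\frac{1}{5} \cdot 3\right)^{2}\right) \left(-85\right) = \left(8 + \left(\frac{3}{5}\right)^{2}\right) \left(-85\right) = \left(8 + \frac{9}{25}\right) \left(-85\right) = \frac{209}{25} \left(-85\right) = - \frac{3553}{5}$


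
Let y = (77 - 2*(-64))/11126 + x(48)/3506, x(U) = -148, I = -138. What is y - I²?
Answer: -371432316591/19503878 ≈ -19044.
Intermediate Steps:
y = -463959/19503878 (y = (77 - 2*(-64))/11126 - 148/3506 = (77 + 128)*(1/11126) - 148*1/3506 = 205*(1/11126) - 74/1753 = 205/11126 - 74/1753 = -463959/19503878 ≈ -0.023788)
y - I² = -463959/19503878 - 1*(-138)² = -463959/19503878 - 1*19044 = -463959/19503878 - 19044 = -371432316591/19503878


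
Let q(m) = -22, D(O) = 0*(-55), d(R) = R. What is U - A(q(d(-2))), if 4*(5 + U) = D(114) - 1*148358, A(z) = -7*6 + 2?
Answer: -74109/2 ≈ -37055.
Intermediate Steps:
D(O) = 0
A(z) = -40 (A(z) = -42 + 2 = -40)
U = -74189/2 (U = -5 + (0 - 1*148358)/4 = -5 + (0 - 148358)/4 = -5 + (¼)*(-148358) = -5 - 74179/2 = -74189/2 ≈ -37095.)
U - A(q(d(-2))) = -74189/2 - 1*(-40) = -74189/2 + 40 = -74109/2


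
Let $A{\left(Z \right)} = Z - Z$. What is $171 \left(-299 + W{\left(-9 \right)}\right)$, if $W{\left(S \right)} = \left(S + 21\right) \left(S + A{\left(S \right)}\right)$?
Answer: $-69597$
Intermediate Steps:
$A{\left(Z \right)} = 0$
$W{\left(S \right)} = S \left(21 + S\right)$ ($W{\left(S \right)} = \left(S + 21\right) \left(S + 0\right) = \left(21 + S\right) S = S \left(21 + S\right)$)
$171 \left(-299 + W{\left(-9 \right)}\right) = 171 \left(-299 - 9 \left(21 - 9\right)\right) = 171 \left(-299 - 108\right) = 171 \left(-407\right) = -69597$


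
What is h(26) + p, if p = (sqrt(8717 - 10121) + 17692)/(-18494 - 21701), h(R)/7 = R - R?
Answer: -17692/40195 - 6*I*sqrt(39)/40195 ≈ -0.44015 - 0.00093221*I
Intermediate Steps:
h(R) = 0 (h(R) = 7*(R - R) = 7*0 = 0)
p = -17692/40195 - 6*I*sqrt(39)/40195 (p = (sqrt(-1404) + 17692)/(-40195) = (6*I*sqrt(39) + 17692)*(-1/40195) = (17692 + 6*I*sqrt(39))*(-1/40195) = -17692/40195 - 6*I*sqrt(39)/40195 ≈ -0.44015 - 0.00093221*I)
h(26) + p = 0 + (-17692/40195 - 6*I*sqrt(39)/40195) = -17692/40195 - 6*I*sqrt(39)/40195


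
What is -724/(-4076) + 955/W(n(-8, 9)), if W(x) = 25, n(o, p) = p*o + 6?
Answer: 195534/5095 ≈ 38.378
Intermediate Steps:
n(o, p) = 6 + o*p (n(o, p) = o*p + 6 = 6 + o*p)
-724/(-4076) + 955/W(n(-8, 9)) = -724/(-4076) + 955/25 = -724*(-1/4076) + 955*(1/25) = 181/1019 + 191/5 = 195534/5095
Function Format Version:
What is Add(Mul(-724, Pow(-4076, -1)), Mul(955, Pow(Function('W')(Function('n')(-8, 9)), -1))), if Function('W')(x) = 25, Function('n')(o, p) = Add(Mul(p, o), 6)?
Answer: Rational(195534, 5095) ≈ 38.378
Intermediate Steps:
Function('n')(o, p) = Add(6, Mul(o, p)) (Function('n')(o, p) = Add(Mul(o, p), 6) = Add(6, Mul(o, p)))
Add(Mul(-724, Pow(-4076, -1)), Mul(955, Pow(Function('W')(Function('n')(-8, 9)), -1))) = Add(Mul(-724, Pow(-4076, -1)), Mul(955, Pow(25, -1))) = Add(Mul(-724, Rational(-1, 4076)), Mul(955, Rational(1, 25))) = Add(Rational(181, 1019), Rational(191, 5)) = Rational(195534, 5095)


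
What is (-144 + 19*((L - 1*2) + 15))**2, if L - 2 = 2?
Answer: 32041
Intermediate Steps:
L = 4 (L = 2 + 2 = 4)
(-144 + 19*((L - 1*2) + 15))**2 = (-144 + 19*((4 - 1*2) + 15))**2 = (-144 + 19*((4 - 2) + 15))**2 = (-144 + 19*(2 + 15))**2 = (-144 + 19*17)**2 = (-144 + 323)**2 = 179**2 = 32041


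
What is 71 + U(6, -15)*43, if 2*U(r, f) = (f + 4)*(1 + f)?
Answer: 3382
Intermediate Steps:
U(r, f) = (1 + f)*(4 + f)/2 (U(r, f) = ((f + 4)*(1 + f))/2 = ((4 + f)*(1 + f))/2 = ((1 + f)*(4 + f))/2 = (1 + f)*(4 + f)/2)
71 + U(6, -15)*43 = 71 + (2 + (½)*(-15)² + (5/2)*(-15))*43 = 71 + (2 + (½)*225 - 75/2)*43 = 71 + (2 + 225/2 - 75/2)*43 = 71 + 77*43 = 71 + 3311 = 3382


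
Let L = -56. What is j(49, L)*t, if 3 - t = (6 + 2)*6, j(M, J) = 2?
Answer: -90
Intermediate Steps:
t = -45 (t = 3 - (6 + 2)*6 = 3 - 8*6 = 3 - 1*48 = 3 - 48 = -45)
j(49, L)*t = 2*(-45) = -90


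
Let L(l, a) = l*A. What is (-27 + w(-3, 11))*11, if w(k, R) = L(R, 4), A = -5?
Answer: -902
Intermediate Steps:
L(l, a) = -5*l (L(l, a) = l*(-5) = -5*l)
w(k, R) = -5*R
(-27 + w(-3, 11))*11 = (-27 - 5*11)*11 = (-27 - 55)*11 = -82*11 = -902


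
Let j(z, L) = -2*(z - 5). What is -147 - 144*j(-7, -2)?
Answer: -3603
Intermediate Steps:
j(z, L) = 10 - 2*z (j(z, L) = -2*(-5 + z) = 10 - 2*z)
-147 - 144*j(-7, -2) = -147 - 144*(10 - 2*(-7)) = -147 - 144*(10 + 14) = -147 - 144*24 = -147 - 3456 = -3603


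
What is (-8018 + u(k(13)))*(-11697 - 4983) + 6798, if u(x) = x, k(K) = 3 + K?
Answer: 133480158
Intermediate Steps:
(-8018 + u(k(13)))*(-11697 - 4983) + 6798 = (-8018 + (3 + 13))*(-11697 - 4983) + 6798 = (-8018 + 16)*(-16680) + 6798 = -8002*(-16680) + 6798 = 133473360 + 6798 = 133480158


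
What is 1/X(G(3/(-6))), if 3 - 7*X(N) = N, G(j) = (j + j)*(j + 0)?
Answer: 14/5 ≈ 2.8000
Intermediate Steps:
G(j) = 2*j² (G(j) = (2*j)*j = 2*j²)
X(N) = 3/7 - N/7
1/X(G(3/(-6))) = 1/(3/7 - 2*(3/(-6))²/7) = 1/(3/7 - 2*(3*(-⅙))²/7) = 1/(3/7 - 2*(-½)²/7) = 1/(3/7 - 2/(7*4)) = 1/(3/7 - ⅐*½) = 1/(3/7 - 1/14) = 1/(5/14) = 14/5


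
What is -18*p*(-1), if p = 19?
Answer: 342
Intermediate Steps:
-18*p*(-1) = -18*19*(-1) = -342*(-1) = 342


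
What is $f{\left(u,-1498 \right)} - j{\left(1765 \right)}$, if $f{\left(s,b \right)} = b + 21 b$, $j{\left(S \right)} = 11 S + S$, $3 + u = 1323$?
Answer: $-54136$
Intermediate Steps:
$u = 1320$ ($u = -3 + 1323 = 1320$)
$j{\left(S \right)} = 12 S$
$f{\left(s,b \right)} = 22 b$
$f{\left(u,-1498 \right)} - j{\left(1765 \right)} = 22 \left(-1498\right) - 12 \cdot 1765 = -32956 - 21180 = -54136$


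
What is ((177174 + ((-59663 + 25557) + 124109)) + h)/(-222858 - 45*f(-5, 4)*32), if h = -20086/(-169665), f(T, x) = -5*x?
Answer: -45330605791/32924850570 ≈ -1.3768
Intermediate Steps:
h = 20086/169665 (h = -20086*(-1/169665) = 20086/169665 ≈ 0.11839)
((177174 + ((-59663 + 25557) + 124109)) + h)/(-222858 - 45*f(-5, 4)*32) = ((177174 + ((-59663 + 25557) + 124109)) + 20086/169665)/(-222858 - (-225)*4*32) = ((177174 + (-34106 + 124109)) + 20086/169665)/(-222858 - 45*(-20)*32) = ((177174 + 90003) + 20086/169665)/(-222858 + 900*32) = (267177 + 20086/169665)/(-222858 + 28800) = (45330605791/169665)/(-194058) = (45330605791/169665)*(-1/194058) = -45330605791/32924850570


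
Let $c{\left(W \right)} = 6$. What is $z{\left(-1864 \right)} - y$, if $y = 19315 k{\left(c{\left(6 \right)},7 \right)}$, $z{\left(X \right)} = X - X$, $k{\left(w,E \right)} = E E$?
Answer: $-946435$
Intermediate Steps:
$k{\left(w,E \right)} = E^{2}$
$z{\left(X \right)} = 0$
$y = 946435$ ($y = 19315 \cdot 7^{2} = 19315 \cdot 49 = 946435$)
$z{\left(-1864 \right)} - y = 0 - 946435 = -946435$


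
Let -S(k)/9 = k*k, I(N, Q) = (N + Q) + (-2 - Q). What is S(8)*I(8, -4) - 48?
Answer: -3504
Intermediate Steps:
I(N, Q) = -2 + N
S(k) = -9*k² (S(k) = -9*k*k = -9*k²)
S(8)*I(8, -4) - 48 = (-9*8²)*(-2 + 8) - 48 = -9*64*6 - 48 = -576*6 - 48 = -3456 - 48 = -3504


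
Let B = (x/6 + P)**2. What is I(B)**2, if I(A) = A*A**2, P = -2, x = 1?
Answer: 3138428376721/2176782336 ≈ 1441.8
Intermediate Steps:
B = 121/36 (B = (1/6 - 2)**2 = (-11/6)**2 = 121/36 ≈ 3.3611)
I(A) = A**3
I(B)**2 = ((121/36)**3)**2 = (1771561/46656)**2 = 3138428376721/2176782336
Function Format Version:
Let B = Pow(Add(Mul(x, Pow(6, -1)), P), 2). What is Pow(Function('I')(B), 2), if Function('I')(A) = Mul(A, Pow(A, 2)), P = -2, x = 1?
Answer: Rational(3138428376721, 2176782336) ≈ 1441.8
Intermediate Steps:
B = Rational(121, 36) (B = Pow(Add(Mul(1, Pow(6, -1)), -2), 2) = Pow(Add(Mul(1, Rational(1, 6)), -2), 2) = Pow(Add(Rational(1, 6), -2), 2) = Pow(Rational(-11, 6), 2) = Rational(121, 36) ≈ 3.3611)
Function('I')(A) = Pow(A, 3)
Pow(Function('I')(B), 2) = Pow(Pow(Rational(121, 36), 3), 2) = Pow(Rational(1771561, 46656), 2) = Rational(3138428376721, 2176782336)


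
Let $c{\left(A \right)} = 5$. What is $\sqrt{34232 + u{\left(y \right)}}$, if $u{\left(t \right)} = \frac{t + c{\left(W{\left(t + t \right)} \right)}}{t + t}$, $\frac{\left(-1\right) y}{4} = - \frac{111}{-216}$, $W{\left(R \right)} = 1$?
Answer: $\frac{\sqrt{187450510}}{74} \approx 185.02$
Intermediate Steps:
$y = - \frac{37}{18}$ ($y = - 4 \left(- \frac{111}{-216}\right) = - 4 \left(\left(-111\right) \left(- \frac{1}{216}\right)\right) = \left(-4\right) \frac{37}{72} = - \frac{37}{18} \approx -2.0556$)
$u{\left(t \right)} = \frac{5 + t}{2 t}$ ($u{\left(t \right)} = \frac{t + 5}{t + t} = \frac{5 + t}{2 t}$)
$\sqrt{34232 + u{\left(y \right)}} = \sqrt{34232 + \frac{5 - \frac{37}{18}}{2 \left(- \frac{37}{18}\right)}} = \sqrt{34232 + \frac{1}{2} \left(- \frac{18}{37}\right) \frac{53}{18}} = \sqrt{34232 - \frac{53}{74}} = \sqrt{\frac{2533115}{74}} = \frac{\sqrt{187450510}}{74}$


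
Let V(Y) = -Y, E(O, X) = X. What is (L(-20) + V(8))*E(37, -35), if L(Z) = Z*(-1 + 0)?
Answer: -420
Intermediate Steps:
L(Z) = -Z (L(Z) = Z*(-1) = -Z)
(L(-20) + V(8))*E(37, -35) = (-1*(-20) - 1*8)*(-35) = (20 - 8)*(-35) = 12*(-35) = -420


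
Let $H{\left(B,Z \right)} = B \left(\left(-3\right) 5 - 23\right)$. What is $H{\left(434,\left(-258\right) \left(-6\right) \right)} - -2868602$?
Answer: $2852110$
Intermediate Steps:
$H{\left(B,Z \right)} = - 38 B$ ($H{\left(B,Z \right)} = B \left(-15 - 23\right) = B \left(-38\right) = - 38 B$)
$H{\left(434,\left(-258\right) \left(-6\right) \right)} - -2868602 = \left(-38\right) 434 - -2868602 = -16492 + 2868602 = 2852110$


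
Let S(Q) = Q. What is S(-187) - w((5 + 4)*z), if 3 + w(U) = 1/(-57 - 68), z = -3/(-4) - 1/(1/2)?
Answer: -22999/125 ≈ -183.99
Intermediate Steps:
z = -5/4 (z = -3*(-¼) - 1/½ = ¾ - 1*2 = ¾ - 2 = -5/4 ≈ -1.2500)
w(U) = -376/125 (w(U) = -3 + 1/(-57 - 68) = -3 + 1/(-125) = -3 - 1/125 = -376/125)
S(-187) - w((5 + 4)*z) = -187 - 1*(-376/125) = -187 + 376/125 = -22999/125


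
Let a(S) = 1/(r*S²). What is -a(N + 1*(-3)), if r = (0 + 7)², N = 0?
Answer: -1/441 ≈ -0.0022676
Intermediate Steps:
r = 49 (r = 7² = 49)
a(S) = 1/(49*S²)
-a(N + 1*(-3)) = -1/(49*(0 + 1*(-3))²) = -1/(49*(0 - 3)²) = -1/(49*(-3)²) = -1/(49*9) = -1*1/441 = -1/441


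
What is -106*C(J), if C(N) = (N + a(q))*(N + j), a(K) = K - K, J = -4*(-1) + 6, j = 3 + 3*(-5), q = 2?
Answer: 2120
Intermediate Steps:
j = -12 (j = 3 - 15 = -12)
J = 10 (J = 4 + 6 = 10)
a(K) = 0
C(N) = N*(-12 + N) (C(N) = (N + 0)*(N - 12) = N*(-12 + N))
-106*C(J) = -1060*(-12 + 10) = -1060*(-2) = -106*(-20) = 2120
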